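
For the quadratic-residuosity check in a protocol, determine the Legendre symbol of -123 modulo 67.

-1

(-123/67)
  = (11/67)    [-123 ≡ 11 mod 67]
  = -(67/11)    [QR: both ≡ 3 mod 4, sign flips]
  = -(1/11)    [67 ≡ 1 mod 11]
  = -1    [(1/11) = 1]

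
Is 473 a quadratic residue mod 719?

yes

473 ≡ 1 (mod 4), so quadratic reciprocity gives (473/719) = (719/473). Reduce: 719 ≡ 246 (mod 473). Now have (246/473).
Factor out 2: 246 = 2·123. Since 473 ≡ 1 (mod 8), (2/473) = +1. Now have (123/473).
473 ≡ 1 (mod 4), so quadratic reciprocity gives (123/473) = (473/123). Reduce: 473 ≡ 104 (mod 123). Now have (104/123).
Factor out 2: 104 = 2^3·13. Since 123 ≡ 3 (mod 8), (2/123) = -1, and (2/123)^3 = -1. Now have -(13/123).
13 ≡ 1 (mod 4), so quadratic reciprocity gives (13/123) = (123/13). Reduce: 123 ≡ 6 (mod 13). Now have -(6/13).
Factor out 2: 6 = 2·3. Since 13 ≡ 5 (mod 8), (2/13) = -1. Now have (3/13).
13 ≡ 1 (mod 4), so quadratic reciprocity gives (3/13) = (13/3). Reduce: 13 ≡ 1 (mod 3). Now have (1/3).
(1/3) = 1. Collecting the sign factors: 1.
(473/719) = 1, and 719 is prime, so 473 is a quadratic residue mod 719.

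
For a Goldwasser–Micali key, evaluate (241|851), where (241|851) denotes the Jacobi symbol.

1

241 ≡ 1 (mod 4), so quadratic reciprocity gives (241|851) = (851|241). Reduce: 851 ≡ 128 (mod 241). Now have (128|241).
Factor out 2: 128 = 2^7. Since 241 ≡ 1 (mod 8), (2|241) = +1, and (2|241)^7 = +1. Now have (1|241).
(1|241) = 1. Collecting the sign factors: 1.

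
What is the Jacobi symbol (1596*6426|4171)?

1

By multiplicativity, (1596·6426|4171) = (1596|4171)·(6426|4171).
First factor (1596|4171):
(1596|4171)
  = (399|4171)    [4171 ≡ 3 mod 8 ⇒ (2|4171)^2 = +1]
  = -(4171|399)    [QR: both ≡ 3 mod 4, sign flips]
  = -(181|399)    [4171 ≡ 181 mod 399]
  = -(399|181)    [QR: 181 ≡ 1 mod 4, sign kept]
  = -(37|181)    [399 ≡ 37 mod 181]
  = -(181|37)    [QR: 37 ≡ 1 mod 4, sign kept]
  = -(33|37)    [181 ≡ 33 mod 37]
  = -(37|33)    [QR: 33 ≡ 1 mod 4, sign kept]
  = -(4|33)    [37 ≡ 4 mod 33]
  = -(1|33)    [33 ≡ 1 mod 8 ⇒ (2|33)^2 = +1]
  = -1    [(1|33) = 1]
Second factor (6426|4171):
(6426|4171)
  = (2255|4171)    [6426 ≡ 2255 mod 4171]
  = -(4171|2255)    [QR: both ≡ 3 mod 4, sign flips]
  = -(1916|2255)    [4171 ≡ 1916 mod 2255]
  = -(479|2255)    [2255 ≡ 7 mod 8 ⇒ (2|2255)^2 = +1]
  = (2255|479)    [QR: both ≡ 3 mod 4, sign flips]
  = (339|479)    [2255 ≡ 339 mod 479]
  = -(479|339)    [QR: both ≡ 3 mod 4, sign flips]
  = -(140|339)    [479 ≡ 140 mod 339]
  = -(35|339)    [339 ≡ 3 mod 8 ⇒ (2|339)^2 = +1]
  = (339|35)    [QR: both ≡ 3 mod 4, sign flips]
  = (24|35)    [339 ≡ 24 mod 35]
  = -(3|35)    [35 ≡ 3 mod 8 ⇒ (2|35)^3 = -1]
  = (35|3)    [QR: both ≡ 3 mod 4, sign flips]
  = (2|3)    [35 ≡ 2 mod 3]
  = -(1|3)    [3 ≡ 3 mod 8 ⇒ (2|3) = -1]
  = -1    [(1|3) = 1]
Product: (-1)·(-1) = 1.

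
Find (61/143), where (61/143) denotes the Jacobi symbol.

61 ≡ 1 (mod 4), so quadratic reciprocity gives (61/143) = (143/61). Reduce: 143 ≡ 21 (mod 61). Now have (21/61).
21 ≡ 1 (mod 4), so quadratic reciprocity gives (21/61) = (61/21). Reduce: 61 ≡ 19 (mod 21). Now have (19/21).
21 ≡ 1 (mod 4), so quadratic reciprocity gives (19/21) = (21/19). Reduce: 21 ≡ 2 (mod 19). Now have (2/19).
Factor out 2: 2 = 2. Since 19 ≡ 3 (mod 8), (2/19) = -1. Now have -(1/19).
(1/19) = 1. Collecting the sign factors: -1.

-1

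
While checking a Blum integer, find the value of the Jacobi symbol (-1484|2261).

(-1484|2261)
  = (777|2261)    [-1484 ≡ 777 mod 2261]
  = (2261|777)    [QR: 777 ≡ 1 mod 4, sign kept]
  = (707|777)    [2261 ≡ 707 mod 777]
  = (777|707)    [QR: 777 ≡ 1 mod 4, sign kept]
  = (70|707)    [777 ≡ 70 mod 707]
  = -(35|707)    [707 ≡ 3 mod 8 ⇒ (2|707) = -1]
  = (707|35)    [QR: both ≡ 3 mod 4, sign flips]
  = (7|35)    [707 ≡ 7 mod 35]
  = -(35|7)    [QR: both ≡ 3 mod 4, sign flips]
  = -(0|7)    [35 ≡ 0 mod 7]
  = 0    [numerator 0, gcd > 1]

0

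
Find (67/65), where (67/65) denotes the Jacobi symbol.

1

Reduce the numerator: 67 ≡ 2 (mod 65), so (67/65) = (2/65).
Factor out 2: 2 = 2. Since 65 ≡ 1 (mod 8), (2/65) = +1. Now have (1/65).
(1/65) = 1. Collecting the sign factors: 1.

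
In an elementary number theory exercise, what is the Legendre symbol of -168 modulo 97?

(-168/97)
  = (26/97)    [-168 ≡ 26 mod 97]
  = (13/97)    [97 ≡ 1 mod 8 ⇒ (2/97) = +1]
  = (97/13)    [QR: 13 ≡ 1 mod 4, sign kept]
  = (6/13)    [97 ≡ 6 mod 13]
  = -(3/13)    [13 ≡ 5 mod 8 ⇒ (2/13) = -1]
  = -(13/3)    [QR: 13 ≡ 1 mod 4, sign kept]
  = -(1/3)    [13 ≡ 1 mod 3]
  = -1    [(1/3) = 1]

-1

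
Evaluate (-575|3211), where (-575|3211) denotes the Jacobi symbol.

(-575|3211)
  = (2636|3211)    [-575 ≡ 2636 mod 3211]
  = (659|3211)    [3211 ≡ 3 mod 8 ⇒ (2|3211)^2 = +1]
  = -(3211|659)    [QR: both ≡ 3 mod 4, sign flips]
  = -(575|659)    [3211 ≡ 575 mod 659]
  = (659|575)    [QR: both ≡ 3 mod 4, sign flips]
  = (84|575)    [659 ≡ 84 mod 575]
  = (21|575)    [575 ≡ 7 mod 8 ⇒ (2|575)^2 = +1]
  = (575|21)    [QR: 21 ≡ 1 mod 4, sign kept]
  = (8|21)    [575 ≡ 8 mod 21]
  = -(1|21)    [21 ≡ 5 mod 8 ⇒ (2|21)^3 = -1]
  = -1    [(1|21) = 1]

-1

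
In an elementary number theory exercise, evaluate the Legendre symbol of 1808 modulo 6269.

-1

(1808|6269)
  = (113|6269)    [6269 ≡ 5 mod 8 ⇒ (2|6269)^4 = +1]
  = (6269|113)    [QR: 113 ≡ 1 mod 4, sign kept]
  = (54|113)    [6269 ≡ 54 mod 113]
  = (27|113)    [113 ≡ 1 mod 8 ⇒ (2|113) = +1]
  = (113|27)    [QR: 113 ≡ 1 mod 4, sign kept]
  = (5|27)    [113 ≡ 5 mod 27]
  = (27|5)    [QR: 5 ≡ 1 mod 4, sign kept]
  = (2|5)    [27 ≡ 2 mod 5]
  = -(1|5)    [5 ≡ 5 mod 8 ⇒ (2|5) = -1]
  = -1    [(1|5) = 1]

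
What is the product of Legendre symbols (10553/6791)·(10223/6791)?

-1

By multiplicativity, (10553·10223/6791) = (10553/6791)·(10223/6791).
First factor (10553/6791):
(10553/6791)
  = (3762/6791)    [10553 ≡ 3762 mod 6791]
  = (1881/6791)    [6791 ≡ 7 mod 8 ⇒ (2/6791) = +1]
  = (6791/1881)    [QR: 1881 ≡ 1 mod 4, sign kept]
  = (1148/1881)    [6791 ≡ 1148 mod 1881]
  = (287/1881)    [1881 ≡ 1 mod 8 ⇒ (2/1881)^2 = +1]
  = (1881/287)    [QR: 1881 ≡ 1 mod 4, sign kept]
  = (159/287)    [1881 ≡ 159 mod 287]
  = -(287/159)    [QR: both ≡ 3 mod 4, sign flips]
  = -(128/159)    [287 ≡ 128 mod 159]
  = -(1/159)    [159 ≡ 7 mod 8 ⇒ (2/159)^7 = +1]
  = -1    [(1/159) = 1]
Second factor (10223/6791):
(10223/6791)
  = (3432/6791)    [10223 ≡ 3432 mod 6791]
  = (429/6791)    [6791 ≡ 7 mod 8 ⇒ (2/6791)^3 = +1]
  = (6791/429)    [QR: 429 ≡ 1 mod 4, sign kept]
  = (356/429)    [6791 ≡ 356 mod 429]
  = (89/429)    [429 ≡ 5 mod 8 ⇒ (2/429)^2 = +1]
  = (429/89)    [QR: 89 ≡ 1 mod 4, sign kept]
  = (73/89)    [429 ≡ 73 mod 89]
  = (89/73)    [QR: 73 ≡ 1 mod 4, sign kept]
  = (16/73)    [89 ≡ 16 mod 73]
  = (1/73)    [73 ≡ 1 mod 8 ⇒ (2/73)^4 = +1]
  = 1    [(1/73) = 1]
Product: (-1)·(1) = -1.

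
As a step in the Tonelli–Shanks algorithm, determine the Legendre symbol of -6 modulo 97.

(-6 / 97)
  = (91 / 97)    [-6 ≡ 91 mod 97]
  = (97 / 91)    [QR: 97 ≡ 1 mod 4, sign kept]
  = (6 / 91)    [97 ≡ 6 mod 91]
  = -(3 / 91)    [91 ≡ 3 mod 8 ⇒ (2 / 91) = -1]
  = (91 / 3)    [QR: both ≡ 3 mod 4, sign flips]
  = (1 / 3)    [91 ≡ 1 mod 3]
  = 1    [(1 / 3) = 1]

1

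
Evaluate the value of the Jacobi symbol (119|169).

1

169 ≡ 1 (mod 4), so quadratic reciprocity gives (119|169) = (169|119). Reduce: 169 ≡ 50 (mod 119). Now have (50|119).
Factor out 2: 50 = 2·25. Since 119 ≡ 7 (mod 8), (2|119) = +1. Now have (25|119).
25 ≡ 1 (mod 4), so quadratic reciprocity gives (25|119) = (119|25). Reduce: 119 ≡ 19 (mod 25). Now have (19|25).
25 ≡ 1 (mod 4), so quadratic reciprocity gives (19|25) = (25|19). Reduce: 25 ≡ 6 (mod 19). Now have (6|19).
Factor out 2: 6 = 2·3. Since 19 ≡ 3 (mod 8), (2|19) = -1. Now have -(3|19).
Both 3 ≡ 3 and 19 ≡ 3 (mod 4), so reciprocity gives (3|19) = -(19|3). Reduce: 19 ≡ 1 (mod 3). Now have (1|3).
(1|3) = 1. Collecting the sign factors: 1.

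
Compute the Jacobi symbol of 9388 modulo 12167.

1

Factor out 2: 9388 = 2^2·2347. Since 12167 ≡ 7 (mod 8), (2/12167) = +1, and (2/12167)^2 = +1. Now have (2347/12167).
Both 2347 ≡ 3 and 12167 ≡ 3 (mod 4), so reciprocity gives (2347/12167) = -(12167/2347). Reduce: 12167 ≡ 432 (mod 2347). Now have -(432/2347).
Factor out 2: 432 = 2^4·27. Since 2347 ≡ 3 (mod 8), (2/2347) = -1, and (2/2347)^4 = +1. Now have -(27/2347).
Both 27 ≡ 3 and 2347 ≡ 3 (mod 4), so reciprocity gives (27/2347) = -(2347/27). Reduce: 2347 ≡ 25 (mod 27). Now have (25/27).
25 ≡ 1 (mod 4), so quadratic reciprocity gives (25/27) = (27/25). Reduce: 27 ≡ 2 (mod 25). Now have (2/25).
Factor out 2: 2 = 2. Since 25 ≡ 1 (mod 8), (2/25) = +1. Now have (1/25).
(1/25) = 1. Collecting the sign factors: 1.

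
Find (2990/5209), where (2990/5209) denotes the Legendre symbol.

Factor out 2: 2990 = 2·1495. Since 5209 ≡ 1 (mod 8), (2/5209) = +1. Now have (1495/5209).
5209 ≡ 1 (mod 4), so quadratic reciprocity gives (1495/5209) = (5209/1495). Reduce: 5209 ≡ 724 (mod 1495). Now have (724/1495).
Factor out 2: 724 = 2^2·181. Since 1495 ≡ 7 (mod 8), (2/1495) = +1, and (2/1495)^2 = +1. Now have (181/1495).
181 ≡ 1 (mod 4), so quadratic reciprocity gives (181/1495) = (1495/181). Reduce: 1495 ≡ 47 (mod 181). Now have (47/181).
181 ≡ 1 (mod 4), so quadratic reciprocity gives (47/181) = (181/47). Reduce: 181 ≡ 40 (mod 47). Now have (40/47).
Factor out 2: 40 = 2^3·5. Since 47 ≡ 7 (mod 8), (2/47) = +1, and (2/47)^3 = +1. Now have (5/47).
5 ≡ 1 (mod 4), so quadratic reciprocity gives (5/47) = (47/5). Reduce: 47 ≡ 2 (mod 5). Now have (2/5).
Factor out 2: 2 = 2. Since 5 ≡ 5 (mod 8), (2/5) = -1. Now have -(1/5).
(1/5) = 1. Collecting the sign factors: -1.

-1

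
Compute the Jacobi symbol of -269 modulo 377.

-1

Reduce the numerator: -269 ≡ 108 (mod 377), so (-269 / 377) = (108 / 377).
Factor out 2: 108 = 2^2·27. Since 377 ≡ 1 (mod 8), (2 / 377) = +1, and (2 / 377)^2 = +1. Now have (27 / 377).
377 ≡ 1 (mod 4), so quadratic reciprocity gives (27 / 377) = (377 / 27). Reduce: 377 ≡ 26 (mod 27). Now have (26 / 27).
Factor out 2: 26 = 2·13. Since 27 ≡ 3 (mod 8), (2 / 27) = -1. Now have -(13 / 27).
13 ≡ 1 (mod 4), so quadratic reciprocity gives (13 / 27) = (27 / 13). Reduce: 27 ≡ 1 (mod 13). Now have -(1 / 13).
(1 / 13) = 1. Collecting the sign factors: -1.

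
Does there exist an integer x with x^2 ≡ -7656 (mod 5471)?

(-7656/5471)
  = -(7656/5471)    [5471 ≡ 3 mod 4 ⇒ (-1/5471) = -1]
  = -(2185/5471)    [7656 ≡ 2185 mod 5471]
  = -(5471/2185)    [QR: 2185 ≡ 1 mod 4, sign kept]
  = -(1101/2185)    [5471 ≡ 1101 mod 2185]
  = -(2185/1101)    [QR: 1101 ≡ 1 mod 4, sign kept]
  = -(1084/1101)    [2185 ≡ 1084 mod 1101]
  = -(271/1101)    [1101 ≡ 5 mod 8 ⇒ (2/1101)^2 = +1]
  = -(1101/271)    [QR: 1101 ≡ 1 mod 4, sign kept]
  = -(17/271)    [1101 ≡ 17 mod 271]
  = -(271/17)    [QR: 17 ≡ 1 mod 4, sign kept]
  = -(16/17)    [271 ≡ 16 mod 17]
  = -(1/17)    [17 ≡ 1 mod 8 ⇒ (2/17)^4 = +1]
  = -1    [(1/17) = 1]
The Legendre symbol is -1, so x^2 ≡ -7656 (mod 5471) has no solution.

no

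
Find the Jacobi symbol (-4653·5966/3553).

By multiplicativity, (-4653·5966/3553) = (-4653/3553)·(5966/3553).
First factor (-4653/3553):
(-4653/3553)
  = (4653/3553)    [3553 ≡ 1 mod 4 ⇒ (-1/3553) = +1]
  = (1100/3553)    [4653 ≡ 1100 mod 3553]
  = (275/3553)    [3553 ≡ 1 mod 8 ⇒ (2/3553)^2 = +1]
  = (3553/275)    [QR: 3553 ≡ 1 mod 4, sign kept]
  = (253/275)    [3553 ≡ 253 mod 275]
  = (275/253)    [QR: 253 ≡ 1 mod 4, sign kept]
  = (22/253)    [275 ≡ 22 mod 253]
  = -(11/253)    [253 ≡ 5 mod 8 ⇒ (2/253) = -1]
  = -(253/11)    [QR: 253 ≡ 1 mod 4, sign kept]
  = -(0/11)    [253 ≡ 0 mod 11]
  = 0    [numerator 0, gcd > 1]
Second factor (5966/3553):
(5966/3553)
  = (2413/3553)    [5966 ≡ 2413 mod 3553]
  = (3553/2413)    [QR: 2413 ≡ 1 mod 4, sign kept]
  = (1140/2413)    [3553 ≡ 1140 mod 2413]
  = (285/2413)    [2413 ≡ 5 mod 8 ⇒ (2/2413)^2 = +1]
  = (2413/285)    [QR: 285 ≡ 1 mod 4, sign kept]
  = (133/285)    [2413 ≡ 133 mod 285]
  = (285/133)    [QR: 133 ≡ 1 mod 4, sign kept]
  = (19/133)    [285 ≡ 19 mod 133]
  = (133/19)    [QR: 133 ≡ 1 mod 4, sign kept]
  = (0/19)    [133 ≡ 0 mod 19]
  = 0    [numerator 0, gcd > 1]
Product: (0)·(0) = 0.

0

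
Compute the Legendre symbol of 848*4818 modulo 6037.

-1

By multiplicativity, (848·4818 / 6037) = (848 / 6037)·(4818 / 6037).
First factor (848 / 6037):
Factor out 2: 848 = 2^4·53. Since 6037 ≡ 5 (mod 8), (2 / 6037) = -1, and (2 / 6037)^4 = +1. Now have (53 / 6037).
53 ≡ 1 (mod 4), so quadratic reciprocity gives (53 / 6037) = (6037 / 53). Reduce: 6037 ≡ 48 (mod 53). Now have (48 / 53).
Factor out 2: 48 = 2^4·3. Since 53 ≡ 5 (mod 8), (2 / 53) = -1, and (2 / 53)^4 = +1. Now have (3 / 53).
53 ≡ 1 (mod 4), so quadratic reciprocity gives (3 / 53) = (53 / 3). Reduce: 53 ≡ 2 (mod 3). Now have (2 / 3).
Factor out 2: 2 = 2. Since 3 ≡ 3 (mod 8), (2 / 3) = -1. Now have -(1 / 3).
(1 / 3) = 1. Collecting the sign factors: -1.
Second factor (4818 / 6037):
Factor out 2: 4818 = 2·2409. Since 6037 ≡ 5 (mod 8), (2 / 6037) = -1. Now have -(2409 / 6037).
2409 ≡ 1 (mod 4), so quadratic reciprocity gives (2409 / 6037) = (6037 / 2409). Reduce: 6037 ≡ 1219 (mod 2409). Now have -(1219 / 2409).
2409 ≡ 1 (mod 4), so quadratic reciprocity gives (1219 / 2409) = (2409 / 1219). Reduce: 2409 ≡ 1190 (mod 1219). Now have -(1190 / 1219).
Factor out 2: 1190 = 2·595. Since 1219 ≡ 3 (mod 8), (2 / 1219) = -1. Now have (595 / 1219).
Both 595 ≡ 3 and 1219 ≡ 3 (mod 4), so reciprocity gives (595 / 1219) = -(1219 / 595). Reduce: 1219 ≡ 29 (mod 595). Now have -(29 / 595).
29 ≡ 1 (mod 4), so quadratic reciprocity gives (29 / 595) = (595 / 29). Reduce: 595 ≡ 15 (mod 29). Now have -(15 / 29).
29 ≡ 1 (mod 4), so quadratic reciprocity gives (15 / 29) = (29 / 15). Reduce: 29 ≡ 14 (mod 15). Now have -(14 / 15).
Factor out 2: 14 = 2·7. Since 15 ≡ 7 (mod 8), (2 / 15) = +1. Now have -(7 / 15).
Both 7 ≡ 3 and 15 ≡ 3 (mod 4), so reciprocity gives (7 / 15) = -(15 / 7). Reduce: 15 ≡ 1 (mod 7). Now have (1 / 7).
(1 / 7) = 1. Collecting the sign factors: 1.
Product: (-1)·(1) = -1.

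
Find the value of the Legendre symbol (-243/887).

-1

Reduce the numerator: -243 ≡ 644 (mod 887), so (-243/887) = (644/887).
Factor out 2: 644 = 2^2·161. Since 887 ≡ 7 (mod 8), (2/887) = +1, and (2/887)^2 = +1. Now have (161/887).
161 ≡ 1 (mod 4), so quadratic reciprocity gives (161/887) = (887/161). Reduce: 887 ≡ 82 (mod 161). Now have (82/161).
Factor out 2: 82 = 2·41. Since 161 ≡ 1 (mod 8), (2/161) = +1. Now have (41/161).
41 ≡ 1 (mod 4), so quadratic reciprocity gives (41/161) = (161/41). Reduce: 161 ≡ 38 (mod 41). Now have (38/41).
Factor out 2: 38 = 2·19. Since 41 ≡ 1 (mod 8), (2/41) = +1. Now have (19/41).
41 ≡ 1 (mod 4), so quadratic reciprocity gives (19/41) = (41/19). Reduce: 41 ≡ 3 (mod 19). Now have (3/19).
Both 3 ≡ 3 and 19 ≡ 3 (mod 4), so reciprocity gives (3/19) = -(19/3). Reduce: 19 ≡ 1 (mod 3). Now have -(1/3).
(1/3) = 1. Collecting the sign factors: -1.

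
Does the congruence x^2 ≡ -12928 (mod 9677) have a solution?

no

Reduce the numerator: -12928 ≡ 6426 (mod 9677), so (-12928|9677) = (6426|9677).
Factor out 2: 6426 = 2·3213. Since 9677 ≡ 5 (mod 8), (2|9677) = -1. Now have -(3213|9677).
3213 ≡ 1 (mod 4), so quadratic reciprocity gives (3213|9677) = (9677|3213). Reduce: 9677 ≡ 38 (mod 3213). Now have -(38|3213).
Factor out 2: 38 = 2·19. Since 3213 ≡ 5 (mod 8), (2|3213) = -1. Now have (19|3213).
3213 ≡ 1 (mod 4), so quadratic reciprocity gives (19|3213) = (3213|19). Reduce: 3213 ≡ 2 (mod 19). Now have (2|19).
Factor out 2: 2 = 2. Since 19 ≡ 3 (mod 8), (2|19) = -1. Now have -(1|19).
(1|19) = 1. Collecting the sign factors: -1.
(-12928|9677) = -1, and 9677 is prime, so -12928 is not a quadratic residue mod 9677.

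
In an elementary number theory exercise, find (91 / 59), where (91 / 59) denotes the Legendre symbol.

-1

(91 / 59)
  = (32 / 59)    [91 ≡ 32 mod 59]
  = -(1 / 59)    [59 ≡ 3 mod 8 ⇒ (2 / 59)^5 = -1]
  = -1    [(1 / 59) = 1]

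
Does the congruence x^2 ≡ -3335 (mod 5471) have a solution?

yes

Pull out -1: (-3335/5471) = (-1/5471)·(3335/5471). Since 5471 ≡ 3 (mod 4), (-1/5471) = -1. Now have -(3335/5471).
Both 3335 ≡ 3 and 5471 ≡ 3 (mod 4), so reciprocity gives (3335/5471) = -(5471/3335). Reduce: 5471 ≡ 2136 (mod 3335). Now have (2136/3335).
Factor out 2: 2136 = 2^3·267. Since 3335 ≡ 7 (mod 8), (2/3335) = +1, and (2/3335)^3 = +1. Now have (267/3335).
Both 267 ≡ 3 and 3335 ≡ 3 (mod 4), so reciprocity gives (267/3335) = -(3335/267). Reduce: 3335 ≡ 131 (mod 267). Now have -(131/267).
Both 131 ≡ 3 and 267 ≡ 3 (mod 4), so reciprocity gives (131/267) = -(267/131). Reduce: 267 ≡ 5 (mod 131). Now have (5/131).
5 ≡ 1 (mod 4), so quadratic reciprocity gives (5/131) = (131/5). Reduce: 131 ≡ 1 (mod 5). Now have (1/5).
(1/5) = 1. Collecting the sign factors: 1.
(-3335/5471) = 1, and 5471 is prime, so -3335 is a quadratic residue mod 5471.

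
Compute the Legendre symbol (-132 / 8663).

(-132 / 8663)
  = (8531 / 8663)    [-132 ≡ 8531 mod 8663]
  = -(8663 / 8531)    [QR: both ≡ 3 mod 4, sign flips]
  = -(132 / 8531)    [8663 ≡ 132 mod 8531]
  = -(33 / 8531)    [8531 ≡ 3 mod 8 ⇒ (2 / 8531)^2 = +1]
  = -(8531 / 33)    [QR: 33 ≡ 1 mod 4, sign kept]
  = -(17 / 33)    [8531 ≡ 17 mod 33]
  = -(33 / 17)    [QR: 17 ≡ 1 mod 4, sign kept]
  = -(16 / 17)    [33 ≡ 16 mod 17]
  = -(1 / 17)    [17 ≡ 1 mod 8 ⇒ (2 / 17)^4 = +1]
  = -1    [(1 / 17) = 1]

-1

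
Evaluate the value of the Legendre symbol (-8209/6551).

(-8209/6551)
  = (4893/6551)    [-8209 ≡ 4893 mod 6551]
  = (6551/4893)    [QR: 4893 ≡ 1 mod 4, sign kept]
  = (1658/4893)    [6551 ≡ 1658 mod 4893]
  = -(829/4893)    [4893 ≡ 5 mod 8 ⇒ (2/4893) = -1]
  = -(4893/829)    [QR: 829 ≡ 1 mod 4, sign kept]
  = -(748/829)    [4893 ≡ 748 mod 829]
  = -(187/829)    [829 ≡ 5 mod 8 ⇒ (2/829)^2 = +1]
  = -(829/187)    [QR: 829 ≡ 1 mod 4, sign kept]
  = -(81/187)    [829 ≡ 81 mod 187]
  = -(187/81)    [QR: 81 ≡ 1 mod 4, sign kept]
  = -(25/81)    [187 ≡ 25 mod 81]
  = -(81/25)    [QR: 25 ≡ 1 mod 4, sign kept]
  = -(6/25)    [81 ≡ 6 mod 25]
  = -(3/25)    [25 ≡ 1 mod 8 ⇒ (2/25) = +1]
  = -(25/3)    [QR: 25 ≡ 1 mod 4, sign kept]
  = -(1/3)    [25 ≡ 1 mod 3]
  = -1    [(1/3) = 1]

-1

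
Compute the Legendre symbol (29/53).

29 ≡ 1 (mod 4), so quadratic reciprocity gives (29/53) = (53/29). Reduce: 53 ≡ 24 (mod 29). Now have (24/29).
Factor out 2: 24 = 2^3·3. Since 29 ≡ 5 (mod 8), (2/29) = -1, and (2/29)^3 = -1. Now have -(3/29).
29 ≡ 1 (mod 4), so quadratic reciprocity gives (3/29) = (29/3). Reduce: 29 ≡ 2 (mod 3). Now have -(2/3).
Factor out 2: 2 = 2. Since 3 ≡ 3 (mod 8), (2/3) = -1. Now have (1/3).
(1/3) = 1. Collecting the sign factors: 1.

1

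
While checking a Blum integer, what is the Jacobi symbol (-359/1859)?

1

Reduce the numerator: -359 ≡ 1500 (mod 1859), so (-359/1859) = (1500/1859).
Factor out 2: 1500 = 2^2·375. Since 1859 ≡ 3 (mod 8), (2/1859) = -1, and (2/1859)^2 = +1. Now have (375/1859).
Both 375 ≡ 3 and 1859 ≡ 3 (mod 4), so reciprocity gives (375/1859) = -(1859/375). Reduce: 1859 ≡ 359 (mod 375). Now have -(359/375).
Both 359 ≡ 3 and 375 ≡ 3 (mod 4), so reciprocity gives (359/375) = -(375/359). Reduce: 375 ≡ 16 (mod 359). Now have (16/359).
Factor out 2: 16 = 2^4. Since 359 ≡ 7 (mod 8), (2/359) = +1, and (2/359)^4 = +1. Now have (1/359).
(1/359) = 1. Collecting the sign factors: 1.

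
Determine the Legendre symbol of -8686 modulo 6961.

(-8686/6961)
  = (5236/6961)    [-8686 ≡ 5236 mod 6961]
  = (1309/6961)    [6961 ≡ 1 mod 8 ⇒ (2/6961)^2 = +1]
  = (6961/1309)    [QR: 1309 ≡ 1 mod 4, sign kept]
  = (416/1309)    [6961 ≡ 416 mod 1309]
  = -(13/1309)    [1309 ≡ 5 mod 8 ⇒ (2/1309)^5 = -1]
  = -(1309/13)    [QR: 13 ≡ 1 mod 4, sign kept]
  = -(9/13)    [1309 ≡ 9 mod 13]
  = -(13/9)    [QR: 9 ≡ 1 mod 4, sign kept]
  = -(4/9)    [13 ≡ 4 mod 9]
  = -(1/9)    [9 ≡ 1 mod 8 ⇒ (2/9)^2 = +1]
  = -1    [(1/9) = 1]

-1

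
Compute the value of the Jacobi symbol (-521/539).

(-521/539)
  = (18/539)    [-521 ≡ 18 mod 539]
  = -(9/539)    [539 ≡ 3 mod 8 ⇒ (2/539) = -1]
  = -(539/9)    [QR: 9 ≡ 1 mod 4, sign kept]
  = -(8/9)    [539 ≡ 8 mod 9]
  = -(1/9)    [9 ≡ 1 mod 8 ⇒ (2/9)^3 = +1]
  = -1    [(1/9) = 1]

-1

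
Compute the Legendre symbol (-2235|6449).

Pull out -1: (-2235|6449) = (-1|6449)·(2235|6449). Since 6449 ≡ 1 (mod 4), (-1|6449) = +1. Now have (2235|6449).
6449 ≡ 1 (mod 4), so quadratic reciprocity gives (2235|6449) = (6449|2235). Reduce: 6449 ≡ 1979 (mod 2235). Now have (1979|2235).
Both 1979 ≡ 3 and 2235 ≡ 3 (mod 4), so reciprocity gives (1979|2235) = -(2235|1979). Reduce: 2235 ≡ 256 (mod 1979). Now have -(256|1979).
Factor out 2: 256 = 2^8. Since 1979 ≡ 3 (mod 8), (2|1979) = -1, and (2|1979)^8 = +1. Now have -(1|1979).
(1|1979) = 1. Collecting the sign factors: -1.

-1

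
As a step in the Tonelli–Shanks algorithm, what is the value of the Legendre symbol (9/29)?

(9/29)
  = (29/9)    [QR: 9 ≡ 1 mod 4, sign kept]
  = (2/9)    [29 ≡ 2 mod 9]
  = (1/9)    [9 ≡ 1 mod 8 ⇒ (2/9) = +1]
  = 1    [(1/9) = 1]

1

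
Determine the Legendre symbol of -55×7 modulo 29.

-1

By multiplicativity, (-55·7 / 29) = (-55 / 29)·(7 / 29).
First factor (-55 / 29):
(-55 / 29)
  = (3 / 29)    [-55 ≡ 3 mod 29]
  = (29 / 3)    [QR: 29 ≡ 1 mod 4, sign kept]
  = (2 / 3)    [29 ≡ 2 mod 3]
  = -(1 / 3)    [3 ≡ 3 mod 8 ⇒ (2 / 3) = -1]
  = -1    [(1 / 3) = 1]
Second factor (7 / 29):
(7 / 29)
  = (29 / 7)    [QR: 29 ≡ 1 mod 4, sign kept]
  = (1 / 7)    [29 ≡ 1 mod 7]
  = 1    [(1 / 7) = 1]
Product: (-1)·(1) = -1.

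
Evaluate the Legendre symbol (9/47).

(9/47)
  = (47/9)    [QR: 9 ≡ 1 mod 4, sign kept]
  = (2/9)    [47 ≡ 2 mod 9]
  = (1/9)    [9 ≡ 1 mod 8 ⇒ (2/9) = +1]
  = 1    [(1/9) = 1]

1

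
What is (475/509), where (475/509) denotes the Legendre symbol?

-1

(475/509)
  = (509/475)    [QR: 509 ≡ 1 mod 4, sign kept]
  = (34/475)    [509 ≡ 34 mod 475]
  = -(17/475)    [475 ≡ 3 mod 8 ⇒ (2/475) = -1]
  = -(475/17)    [QR: 17 ≡ 1 mod 4, sign kept]
  = -(16/17)    [475 ≡ 16 mod 17]
  = -(1/17)    [17 ≡ 1 mod 8 ⇒ (2/17)^4 = +1]
  = -1    [(1/17) = 1]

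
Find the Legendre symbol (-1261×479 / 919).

By multiplicativity, (-1261·479 / 919) = (-1261 / 919)·(479 / 919).
First factor (-1261 / 919):
(-1261 / 919)
  = (577 / 919)    [-1261 ≡ 577 mod 919]
  = (919 / 577)    [QR: 577 ≡ 1 mod 4, sign kept]
  = (342 / 577)    [919 ≡ 342 mod 577]
  = (171 / 577)    [577 ≡ 1 mod 8 ⇒ (2 / 577) = +1]
  = (577 / 171)    [QR: 577 ≡ 1 mod 4, sign kept]
  = (64 / 171)    [577 ≡ 64 mod 171]
  = (1 / 171)    [171 ≡ 3 mod 8 ⇒ (2 / 171)^6 = +1]
  = 1    [(1 / 171) = 1]
Second factor (479 / 919):
(479 / 919)
  = -(919 / 479)    [QR: both ≡ 3 mod 4, sign flips]
  = -(440 / 479)    [919 ≡ 440 mod 479]
  = -(55 / 479)    [479 ≡ 7 mod 8 ⇒ (2 / 479)^3 = +1]
  = (479 / 55)    [QR: both ≡ 3 mod 4, sign flips]
  = (39 / 55)    [479 ≡ 39 mod 55]
  = -(55 / 39)    [QR: both ≡ 3 mod 4, sign flips]
  = -(16 / 39)    [55 ≡ 16 mod 39]
  = -(1 / 39)    [39 ≡ 7 mod 8 ⇒ (2 / 39)^4 = +1]
  = -1    [(1 / 39) = 1]
Product: (1)·(-1) = -1.

-1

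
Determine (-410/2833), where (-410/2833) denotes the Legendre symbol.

(-410/2833)
  = (2423/2833)    [-410 ≡ 2423 mod 2833]
  = (2833/2423)    [QR: 2833 ≡ 1 mod 4, sign kept]
  = (410/2423)    [2833 ≡ 410 mod 2423]
  = (205/2423)    [2423 ≡ 7 mod 8 ⇒ (2/2423) = +1]
  = (2423/205)    [QR: 205 ≡ 1 mod 4, sign kept]
  = (168/205)    [2423 ≡ 168 mod 205]
  = -(21/205)    [205 ≡ 5 mod 8 ⇒ (2/205)^3 = -1]
  = -(205/21)    [QR: 21 ≡ 1 mod 4, sign kept]
  = -(16/21)    [205 ≡ 16 mod 21]
  = -(1/21)    [21 ≡ 5 mod 8 ⇒ (2/21)^4 = +1]
  = -1    [(1/21) = 1]

-1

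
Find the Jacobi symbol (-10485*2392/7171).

By multiplicativity, (-10485·2392/7171) = (-10485/7171)·(2392/7171).
First factor (-10485/7171):
(-10485/7171)
  = (3857/7171)    [-10485 ≡ 3857 mod 7171]
  = (7171/3857)    [QR: 3857 ≡ 1 mod 4, sign kept]
  = (3314/3857)    [7171 ≡ 3314 mod 3857]
  = (1657/3857)    [3857 ≡ 1 mod 8 ⇒ (2/3857) = +1]
  = (3857/1657)    [QR: 1657 ≡ 1 mod 4, sign kept]
  = (543/1657)    [3857 ≡ 543 mod 1657]
  = (1657/543)    [QR: 1657 ≡ 1 mod 4, sign kept]
  = (28/543)    [1657 ≡ 28 mod 543]
  = (7/543)    [543 ≡ 7 mod 8 ⇒ (2/543)^2 = +1]
  = -(543/7)    [QR: both ≡ 3 mod 4, sign flips]
  = -(4/7)    [543 ≡ 4 mod 7]
  = -(1/7)    [7 ≡ 7 mod 8 ⇒ (2/7)^2 = +1]
  = -1    [(1/7) = 1]
Second factor (2392/7171):
(2392/7171)
  = -(299/7171)    [7171 ≡ 3 mod 8 ⇒ (2/7171)^3 = -1]
  = (7171/299)    [QR: both ≡ 3 mod 4, sign flips]
  = (294/299)    [7171 ≡ 294 mod 299]
  = -(147/299)    [299 ≡ 3 mod 8 ⇒ (2/299) = -1]
  = (299/147)    [QR: both ≡ 3 mod 4, sign flips]
  = (5/147)    [299 ≡ 5 mod 147]
  = (147/5)    [QR: 5 ≡ 1 mod 4, sign kept]
  = (2/5)    [147 ≡ 2 mod 5]
  = -(1/5)    [5 ≡ 5 mod 8 ⇒ (2/5) = -1]
  = -1    [(1/5) = 1]
Product: (-1)·(-1) = 1.

1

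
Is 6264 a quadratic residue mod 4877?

yes

Reduce the numerator: 6264 ≡ 1387 (mod 4877), so (6264|4877) = (1387|4877).
4877 ≡ 1 (mod 4), so quadratic reciprocity gives (1387|4877) = (4877|1387). Reduce: 4877 ≡ 716 (mod 1387). Now have (716|1387).
Factor out 2: 716 = 2^2·179. Since 1387 ≡ 3 (mod 8), (2|1387) = -1, and (2|1387)^2 = +1. Now have (179|1387).
Both 179 ≡ 3 and 1387 ≡ 3 (mod 4), so reciprocity gives (179|1387) = -(1387|179). Reduce: 1387 ≡ 134 (mod 179). Now have -(134|179).
Factor out 2: 134 = 2·67. Since 179 ≡ 3 (mod 8), (2|179) = -1. Now have (67|179).
Both 67 ≡ 3 and 179 ≡ 3 (mod 4), so reciprocity gives (67|179) = -(179|67). Reduce: 179 ≡ 45 (mod 67). Now have -(45|67).
45 ≡ 1 (mod 4), so quadratic reciprocity gives (45|67) = (67|45). Reduce: 67 ≡ 22 (mod 45). Now have -(22|45).
Factor out 2: 22 = 2·11. Since 45 ≡ 5 (mod 8), (2|45) = -1. Now have (11|45).
45 ≡ 1 (mod 4), so quadratic reciprocity gives (11|45) = (45|11). Reduce: 45 ≡ 1 (mod 11). Now have (1|11).
(1|11) = 1. Collecting the sign factors: 1.
The Legendre symbol is 1, so x^2 ≡ 6264 (mod 4877) has solution.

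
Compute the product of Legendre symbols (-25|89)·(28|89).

By multiplicativity, (-25·28|89) = (-25|89)·(28|89).
First factor (-25|89):
Reduce the numerator: -25 ≡ 64 (mod 89), so (-25|89) = (64|89).
Factor out 2: 64 = 2^6. Since 89 ≡ 1 (mod 8), (2|89) = +1, and (2|89)^6 = +1. Now have (1|89).
(1|89) = 1. Collecting the sign factors: 1.
Second factor (28|89):
Factor out 2: 28 = 2^2·7. Since 89 ≡ 1 (mod 8), (2|89) = +1, and (2|89)^2 = +1. Now have (7|89).
89 ≡ 1 (mod 4), so quadratic reciprocity gives (7|89) = (89|7). Reduce: 89 ≡ 5 (mod 7). Now have (5|7).
5 ≡ 1 (mod 4), so quadratic reciprocity gives (5|7) = (7|5). Reduce: 7 ≡ 2 (mod 5). Now have (2|5).
Factor out 2: 2 = 2. Since 5 ≡ 5 (mod 8), (2|5) = -1. Now have -(1|5).
(1|5) = 1. Collecting the sign factors: -1.
Product: (1)·(-1) = -1.

-1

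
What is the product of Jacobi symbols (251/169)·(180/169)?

By multiplicativity, (251·180/169) = (251/169)·(180/169).
First factor (251/169):
(251/169)
  = (82/169)    [251 ≡ 82 mod 169]
  = (41/169)    [169 ≡ 1 mod 8 ⇒ (2/169) = +1]
  = (169/41)    [QR: 41 ≡ 1 mod 4, sign kept]
  = (5/41)    [169 ≡ 5 mod 41]
  = (41/5)    [QR: 5 ≡ 1 mod 4, sign kept]
  = (1/5)    [41 ≡ 1 mod 5]
  = 1    [(1/5) = 1]
Second factor (180/169):
(180/169)
  = (11/169)    [180 ≡ 11 mod 169]
  = (169/11)    [QR: 169 ≡ 1 mod 4, sign kept]
  = (4/11)    [169 ≡ 4 mod 11]
  = (1/11)    [11 ≡ 3 mod 8 ⇒ (2/11)^2 = +1]
  = 1    [(1/11) = 1]
Product: (1)·(1) = 1.

1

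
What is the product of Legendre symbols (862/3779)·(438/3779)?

-1

By multiplicativity, (862·438/3779) = (862/3779)·(438/3779).
First factor (862/3779):
Factor out 2: 862 = 2·431. Since 3779 ≡ 3 (mod 8), (2/3779) = -1. Now have -(431/3779).
Both 431 ≡ 3 and 3779 ≡ 3 (mod 4), so reciprocity gives (431/3779) = -(3779/431). Reduce: 3779 ≡ 331 (mod 431). Now have (331/431).
Both 331 ≡ 3 and 431 ≡ 3 (mod 4), so reciprocity gives (331/431) = -(431/331). Reduce: 431 ≡ 100 (mod 331). Now have -(100/331).
Factor out 2: 100 = 2^2·25. Since 331 ≡ 3 (mod 8), (2/331) = -1, and (2/331)^2 = +1. Now have -(25/331).
25 ≡ 1 (mod 4), so quadratic reciprocity gives (25/331) = (331/25). Reduce: 331 ≡ 6 (mod 25). Now have -(6/25).
Factor out 2: 6 = 2·3. Since 25 ≡ 1 (mod 8), (2/25) = +1. Now have -(3/25).
25 ≡ 1 (mod 4), so quadratic reciprocity gives (3/25) = (25/3). Reduce: 25 ≡ 1 (mod 3). Now have -(1/3).
(1/3) = 1. Collecting the sign factors: -1.
Second factor (438/3779):
Factor out 2: 438 = 2·219. Since 3779 ≡ 3 (mod 8), (2/3779) = -1. Now have -(219/3779).
Both 219 ≡ 3 and 3779 ≡ 3 (mod 4), so reciprocity gives (219/3779) = -(3779/219). Reduce: 3779 ≡ 56 (mod 219). Now have (56/219).
Factor out 2: 56 = 2^3·7. Since 219 ≡ 3 (mod 8), (2/219) = -1, and (2/219)^3 = -1. Now have -(7/219).
Both 7 ≡ 3 and 219 ≡ 3 (mod 4), so reciprocity gives (7/219) = -(219/7). Reduce: 219 ≡ 2 (mod 7). Now have (2/7).
Factor out 2: 2 = 2. Since 7 ≡ 7 (mod 8), (2/7) = +1. Now have (1/7).
(1/7) = 1. Collecting the sign factors: 1.
Product: (-1)·(1) = -1.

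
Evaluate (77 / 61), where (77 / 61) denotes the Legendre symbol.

Reduce the numerator: 77 ≡ 16 (mod 61), so (77 / 61) = (16 / 61).
Factor out 2: 16 = 2^4. Since 61 ≡ 5 (mod 8), (2 / 61) = -1, and (2 / 61)^4 = +1. Now have (1 / 61).
(1 / 61) = 1. Collecting the sign factors: 1.

1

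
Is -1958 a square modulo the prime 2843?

(-1958/2843)
  = -(1958/2843)    [2843 ≡ 3 mod 4 ⇒ (-1/2843) = -1]
  = (979/2843)    [2843 ≡ 3 mod 8 ⇒ (2/2843) = -1]
  = -(2843/979)    [QR: both ≡ 3 mod 4, sign flips]
  = -(885/979)    [2843 ≡ 885 mod 979]
  = -(979/885)    [QR: 885 ≡ 1 mod 4, sign kept]
  = -(94/885)    [979 ≡ 94 mod 885]
  = (47/885)    [885 ≡ 5 mod 8 ⇒ (2/885) = -1]
  = (885/47)    [QR: 885 ≡ 1 mod 4, sign kept]
  = (39/47)    [885 ≡ 39 mod 47]
  = -(47/39)    [QR: both ≡ 3 mod 4, sign flips]
  = -(8/39)    [47 ≡ 8 mod 39]
  = -(1/39)    [39 ≡ 7 mod 8 ⇒ (2/39)^3 = +1]
  = -1    [(1/39) = 1]
(-1958/2843) = -1, and 2843 is prime, so -1958 is not a quadratic residue mod 2843.

no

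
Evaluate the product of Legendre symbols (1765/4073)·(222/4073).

By multiplicativity, (1765·222/4073) = (1765/4073)·(222/4073).
First factor (1765/4073):
(1765/4073)
  = (4073/1765)    [QR: 1765 ≡ 1 mod 4, sign kept]
  = (543/1765)    [4073 ≡ 543 mod 1765]
  = (1765/543)    [QR: 1765 ≡ 1 mod 4, sign kept]
  = (136/543)    [1765 ≡ 136 mod 543]
  = (17/543)    [543 ≡ 7 mod 8 ⇒ (2/543)^3 = +1]
  = (543/17)    [QR: 17 ≡ 1 mod 4, sign kept]
  = (16/17)    [543 ≡ 16 mod 17]
  = (1/17)    [17 ≡ 1 mod 8 ⇒ (2/17)^4 = +1]
  = 1    [(1/17) = 1]
Second factor (222/4073):
(222/4073)
  = (111/4073)    [4073 ≡ 1 mod 8 ⇒ (2/4073) = +1]
  = (4073/111)    [QR: 4073 ≡ 1 mod 4, sign kept]
  = (77/111)    [4073 ≡ 77 mod 111]
  = (111/77)    [QR: 77 ≡ 1 mod 4, sign kept]
  = (34/77)    [111 ≡ 34 mod 77]
  = -(17/77)    [77 ≡ 5 mod 8 ⇒ (2/77) = -1]
  = -(77/17)    [QR: 17 ≡ 1 mod 4, sign kept]
  = -(9/17)    [77 ≡ 9 mod 17]
  = -(17/9)    [QR: 9 ≡ 1 mod 4, sign kept]
  = -(8/9)    [17 ≡ 8 mod 9]
  = -(1/9)    [9 ≡ 1 mod 8 ⇒ (2/9)^3 = +1]
  = -1    [(1/9) = 1]
Product: (1)·(-1) = -1.

-1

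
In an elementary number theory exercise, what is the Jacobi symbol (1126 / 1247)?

-1

(1126 / 1247)
  = (563 / 1247)    [1247 ≡ 7 mod 8 ⇒ (2 / 1247) = +1]
  = -(1247 / 563)    [QR: both ≡ 3 mod 4, sign flips]
  = -(121 / 563)    [1247 ≡ 121 mod 563]
  = -(563 / 121)    [QR: 121 ≡ 1 mod 4, sign kept]
  = -(79 / 121)    [563 ≡ 79 mod 121]
  = -(121 / 79)    [QR: 121 ≡ 1 mod 4, sign kept]
  = -(42 / 79)    [121 ≡ 42 mod 79]
  = -(21 / 79)    [79 ≡ 7 mod 8 ⇒ (2 / 79) = +1]
  = -(79 / 21)    [QR: 21 ≡ 1 mod 4, sign kept]
  = -(16 / 21)    [79 ≡ 16 mod 21]
  = -(1 / 21)    [21 ≡ 5 mod 8 ⇒ (2 / 21)^4 = +1]
  = -1    [(1 / 21) = 1]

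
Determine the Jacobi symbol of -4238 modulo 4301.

-1

(-4238/4301)
  = (4238/4301)    [4301 ≡ 1 mod 4 ⇒ (-1/4301) = +1]
  = -(2119/4301)    [4301 ≡ 5 mod 8 ⇒ (2/4301) = -1]
  = -(4301/2119)    [QR: 4301 ≡ 1 mod 4, sign kept]
  = -(63/2119)    [4301 ≡ 63 mod 2119]
  = (2119/63)    [QR: both ≡ 3 mod 4, sign flips]
  = (40/63)    [2119 ≡ 40 mod 63]
  = (5/63)    [63 ≡ 7 mod 8 ⇒ (2/63)^3 = +1]
  = (63/5)    [QR: 5 ≡ 1 mod 4, sign kept]
  = (3/5)    [63 ≡ 3 mod 5]
  = (5/3)    [QR: 5 ≡ 1 mod 4, sign kept]
  = (2/3)    [5 ≡ 2 mod 3]
  = -(1/3)    [3 ≡ 3 mod 8 ⇒ (2/3) = -1]
  = -1    [(1/3) = 1]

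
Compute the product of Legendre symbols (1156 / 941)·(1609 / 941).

-1

By multiplicativity, (1156·1609 / 941) = (1156 / 941)·(1609 / 941).
First factor (1156 / 941):
(1156 / 941)
  = (215 / 941)    [1156 ≡ 215 mod 941]
  = (941 / 215)    [QR: 941 ≡ 1 mod 4, sign kept]
  = (81 / 215)    [941 ≡ 81 mod 215]
  = (215 / 81)    [QR: 81 ≡ 1 mod 4, sign kept]
  = (53 / 81)    [215 ≡ 53 mod 81]
  = (81 / 53)    [QR: 53 ≡ 1 mod 4, sign kept]
  = (28 / 53)    [81 ≡ 28 mod 53]
  = (7 / 53)    [53 ≡ 5 mod 8 ⇒ (2 / 53)^2 = +1]
  = (53 / 7)    [QR: 53 ≡ 1 mod 4, sign kept]
  = (4 / 7)    [53 ≡ 4 mod 7]
  = (1 / 7)    [7 ≡ 7 mod 8 ⇒ (2 / 7)^2 = +1]
  = 1    [(1 / 7) = 1]
Second factor (1609 / 941):
(1609 / 941)
  = (668 / 941)    [1609 ≡ 668 mod 941]
  = (167 / 941)    [941 ≡ 5 mod 8 ⇒ (2 / 941)^2 = +1]
  = (941 / 167)    [QR: 941 ≡ 1 mod 4, sign kept]
  = (106 / 167)    [941 ≡ 106 mod 167]
  = (53 / 167)    [167 ≡ 7 mod 8 ⇒ (2 / 167) = +1]
  = (167 / 53)    [QR: 53 ≡ 1 mod 4, sign kept]
  = (8 / 53)    [167 ≡ 8 mod 53]
  = -(1 / 53)    [53 ≡ 5 mod 8 ⇒ (2 / 53)^3 = -1]
  = -1    [(1 / 53) = 1]
Product: (1)·(-1) = -1.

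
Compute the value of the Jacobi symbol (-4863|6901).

-1

Pull out -1: (-4863|6901) = (-1|6901)·(4863|6901). Since 6901 ≡ 1 (mod 4), (-1|6901) = +1. Now have (4863|6901).
6901 ≡ 1 (mod 4), so quadratic reciprocity gives (4863|6901) = (6901|4863). Reduce: 6901 ≡ 2038 (mod 4863). Now have (2038|4863).
Factor out 2: 2038 = 2·1019. Since 4863 ≡ 7 (mod 8), (2|4863) = +1. Now have (1019|4863).
Both 1019 ≡ 3 and 4863 ≡ 3 (mod 4), so reciprocity gives (1019|4863) = -(4863|1019). Reduce: 4863 ≡ 787 (mod 1019). Now have -(787|1019).
Both 787 ≡ 3 and 1019 ≡ 3 (mod 4), so reciprocity gives (787|1019) = -(1019|787). Reduce: 1019 ≡ 232 (mod 787). Now have (232|787).
Factor out 2: 232 = 2^3·29. Since 787 ≡ 3 (mod 8), (2|787) = -1, and (2|787)^3 = -1. Now have -(29|787).
29 ≡ 1 (mod 4), so quadratic reciprocity gives (29|787) = (787|29). Reduce: 787 ≡ 4 (mod 29). Now have -(4|29).
Factor out 2: 4 = 2^2. Since 29 ≡ 5 (mod 8), (2|29) = -1, and (2|29)^2 = +1. Now have -(1|29).
(1|29) = 1. Collecting the sign factors: -1.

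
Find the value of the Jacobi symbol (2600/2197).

(2600/2197)
  = (403/2197)    [2600 ≡ 403 mod 2197]
  = (2197/403)    [QR: 2197 ≡ 1 mod 4, sign kept]
  = (182/403)    [2197 ≡ 182 mod 403]
  = -(91/403)    [403 ≡ 3 mod 8 ⇒ (2/403) = -1]
  = (403/91)    [QR: both ≡ 3 mod 4, sign flips]
  = (39/91)    [403 ≡ 39 mod 91]
  = -(91/39)    [QR: both ≡ 3 mod 4, sign flips]
  = -(13/39)    [91 ≡ 13 mod 39]
  = -(39/13)    [QR: 13 ≡ 1 mod 4, sign kept]
  = -(0/13)    [39 ≡ 0 mod 13]
  = 0    [numerator 0, gcd > 1]

0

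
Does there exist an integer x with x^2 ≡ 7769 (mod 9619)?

7769 ≡ 1 (mod 4), so quadratic reciprocity gives (7769|9619) = (9619|7769). Reduce: 9619 ≡ 1850 (mod 7769). Now have (1850|7769).
Factor out 2: 1850 = 2·925. Since 7769 ≡ 1 (mod 8), (2|7769) = +1. Now have (925|7769).
925 ≡ 1 (mod 4), so quadratic reciprocity gives (925|7769) = (7769|925). Reduce: 7769 ≡ 369 (mod 925). Now have (369|925).
369 ≡ 1 (mod 4), so quadratic reciprocity gives (369|925) = (925|369). Reduce: 925 ≡ 187 (mod 369). Now have (187|369).
369 ≡ 1 (mod 4), so quadratic reciprocity gives (187|369) = (369|187). Reduce: 369 ≡ 182 (mod 187). Now have (182|187).
Factor out 2: 182 = 2·91. Since 187 ≡ 3 (mod 8), (2|187) = -1. Now have -(91|187).
Both 91 ≡ 3 and 187 ≡ 3 (mod 4), so reciprocity gives (91|187) = -(187|91). Reduce: 187 ≡ 5 (mod 91). Now have (5|91).
5 ≡ 1 (mod 4), so quadratic reciprocity gives (5|91) = (91|5). Reduce: 91 ≡ 1 (mod 5). Now have (1|5).
(1|5) = 1. Collecting the sign factors: 1.
The Legendre symbol is 1, so x^2 ≡ 7769 (mod 9619) has solution.

yes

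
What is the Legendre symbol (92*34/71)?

By multiplicativity, (92·34/71) = (92/71)·(34/71).
First factor (92/71):
Reduce the numerator: 92 ≡ 21 (mod 71), so (92/71) = (21/71).
21 ≡ 1 (mod 4), so quadratic reciprocity gives (21/71) = (71/21). Reduce: 71 ≡ 8 (mod 21). Now have (8/21).
Factor out 2: 8 = 2^3. Since 21 ≡ 5 (mod 8), (2/21) = -1, and (2/21)^3 = -1. Now have -(1/21).
(1/21) = 1. Collecting the sign factors: -1.
Second factor (34/71):
Factor out 2: 34 = 2·17. Since 71 ≡ 7 (mod 8), (2/71) = +1. Now have (17/71).
17 ≡ 1 (mod 4), so quadratic reciprocity gives (17/71) = (71/17). Reduce: 71 ≡ 3 (mod 17). Now have (3/17).
17 ≡ 1 (mod 4), so quadratic reciprocity gives (3/17) = (17/3). Reduce: 17 ≡ 2 (mod 3). Now have (2/3).
Factor out 2: 2 = 2. Since 3 ≡ 3 (mod 8), (2/3) = -1. Now have -(1/3).
(1/3) = 1. Collecting the sign factors: -1.
Product: (-1)·(-1) = 1.

1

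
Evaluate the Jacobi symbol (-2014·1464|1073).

By multiplicativity, (-2014·1464|1073) = (-2014|1073)·(1464|1073).
First factor (-2014|1073):
(-2014|1073)
  = (132|1073)    [-2014 ≡ 132 mod 1073]
  = (33|1073)    [1073 ≡ 1 mod 8 ⇒ (2|1073)^2 = +1]
  = (1073|33)    [QR: 33 ≡ 1 mod 4, sign kept]
  = (17|33)    [1073 ≡ 17 mod 33]
  = (33|17)    [QR: 17 ≡ 1 mod 4, sign kept]
  = (16|17)    [33 ≡ 16 mod 17]
  = (1|17)    [17 ≡ 1 mod 8 ⇒ (2|17)^4 = +1]
  = 1    [(1|17) = 1]
Second factor (1464|1073):
(1464|1073)
  = (391|1073)    [1464 ≡ 391 mod 1073]
  = (1073|391)    [QR: 1073 ≡ 1 mod 4, sign kept]
  = (291|391)    [1073 ≡ 291 mod 391]
  = -(391|291)    [QR: both ≡ 3 mod 4, sign flips]
  = -(100|291)    [391 ≡ 100 mod 291]
  = -(25|291)    [291 ≡ 3 mod 8 ⇒ (2|291)^2 = +1]
  = -(291|25)    [QR: 25 ≡ 1 mod 4, sign kept]
  = -(16|25)    [291 ≡ 16 mod 25]
  = -(1|25)    [25 ≡ 1 mod 8 ⇒ (2|25)^4 = +1]
  = -1    [(1|25) = 1]
Product: (1)·(-1) = -1.

-1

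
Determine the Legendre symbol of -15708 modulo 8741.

Reduce the numerator: -15708 ≡ 1774 (mod 8741), so (-15708 / 8741) = (1774 / 8741).
Factor out 2: 1774 = 2·887. Since 8741 ≡ 5 (mod 8), (2 / 8741) = -1. Now have -(887 / 8741).
8741 ≡ 1 (mod 4), so quadratic reciprocity gives (887 / 8741) = (8741 / 887). Reduce: 8741 ≡ 758 (mod 887). Now have -(758 / 887).
Factor out 2: 758 = 2·379. Since 887 ≡ 7 (mod 8), (2 / 887) = +1. Now have -(379 / 887).
Both 379 ≡ 3 and 887 ≡ 3 (mod 4), so reciprocity gives (379 / 887) = -(887 / 379). Reduce: 887 ≡ 129 (mod 379). Now have (129 / 379).
129 ≡ 1 (mod 4), so quadratic reciprocity gives (129 / 379) = (379 / 129). Reduce: 379 ≡ 121 (mod 129). Now have (121 / 129).
121 ≡ 1 (mod 4), so quadratic reciprocity gives (121 / 129) = (129 / 121). Reduce: 129 ≡ 8 (mod 121). Now have (8 / 121).
Factor out 2: 8 = 2^3. Since 121 ≡ 1 (mod 8), (2 / 121) = +1, and (2 / 121)^3 = +1. Now have (1 / 121).
(1 / 121) = 1. Collecting the sign factors: 1.

1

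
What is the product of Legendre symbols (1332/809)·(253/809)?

By multiplicativity, (1332·253/809) = (1332/809)·(253/809).
First factor (1332/809):
Reduce the numerator: 1332 ≡ 523 (mod 809), so (1332/809) = (523/809).
809 ≡ 1 (mod 4), so quadratic reciprocity gives (523/809) = (809/523). Reduce: 809 ≡ 286 (mod 523). Now have (286/523).
Factor out 2: 286 = 2·143. Since 523 ≡ 3 (mod 8), (2/523) = -1. Now have -(143/523).
Both 143 ≡ 3 and 523 ≡ 3 (mod 4), so reciprocity gives (143/523) = -(523/143). Reduce: 523 ≡ 94 (mod 143). Now have (94/143).
Factor out 2: 94 = 2·47. Since 143 ≡ 7 (mod 8), (2/143) = +1. Now have (47/143).
Both 47 ≡ 3 and 143 ≡ 3 (mod 4), so reciprocity gives (47/143) = -(143/47). Reduce: 143 ≡ 2 (mod 47). Now have -(2/47).
Factor out 2: 2 = 2. Since 47 ≡ 7 (mod 8), (2/47) = +1. Now have -(1/47).
(1/47) = 1. Collecting the sign factors: -1.
Second factor (253/809):
253 ≡ 1 (mod 4), so quadratic reciprocity gives (253/809) = (809/253). Reduce: 809 ≡ 50 (mod 253). Now have (50/253).
Factor out 2: 50 = 2·25. Since 253 ≡ 5 (mod 8), (2/253) = -1. Now have -(25/253).
25 ≡ 1 (mod 4), so quadratic reciprocity gives (25/253) = (253/25). Reduce: 253 ≡ 3 (mod 25). Now have -(3/25).
25 ≡ 1 (mod 4), so quadratic reciprocity gives (3/25) = (25/3). Reduce: 25 ≡ 1 (mod 3). Now have -(1/3).
(1/3) = 1. Collecting the sign factors: -1.
Product: (-1)·(-1) = 1.

1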